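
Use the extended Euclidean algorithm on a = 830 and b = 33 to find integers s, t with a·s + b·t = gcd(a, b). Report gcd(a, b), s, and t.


Euclidean algorithm on (830, 33) — divide until remainder is 0:
  830 = 25 · 33 + 5
  33 = 6 · 5 + 3
  5 = 1 · 3 + 2
  3 = 1 · 2 + 1
  2 = 2 · 1 + 0
gcd(830, 33) = 1.
Track Bezout coefficients alongside the remainders: start with r₀ = 830 = a·1 + b·0 (s = 1, t = 0) and r₁ = 33 = a·0 + b·1 (s = 0, t = 1); each new remainder r_{k+1} = r_{k-1} − q_k·r_k inherits s_{k+1} = s_{k-1} − q_k·s_k, t_{k+1} = t_{k-1} − q_k·t_k, so r_k = a·s_k + b·t_k at every step:
  q = 25: r = 5, s = 1 − 25·0 = 1, t = 0 − 25·1 = -25  (check: 830·1 + 33·(-25) = 5)
  q = 6: r = 3, s = 0 − 6·1 = -6, t = 1 − 6·(-25) = 151  (check: 830·(-6) + 33·151 = 3)
  q = 1: r = 2, s = 1 − 1·(-6) = 7, t = -25 − 1·151 = -176  (check: 830·7 + 33·(-176) = 2)
  q = 1: r = 1, s = -6 − 1·7 = -13, t = 151 − 1·(-176) = 327  (check: 830·(-13) + 33·327 = 1)
The row with r = 1 (the gcd) gives the Bezout coefficients s = -13, t = 327.
Result: 830 · (-13) + 33 · (327) = 1.

gcd(830, 33) = 1; s = -13, t = 327 (check: 830·(-13) + 33·327 = 1).


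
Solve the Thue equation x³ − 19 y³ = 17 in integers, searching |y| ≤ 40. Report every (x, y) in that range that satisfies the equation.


The equation is x³ - 19y³ = 17. For fixed y, x³ = 19·y³ + 17, so a solution requires the RHS to be a perfect cube.
Strategy: iterate y from -40 to 40, compute RHS = 19·y³ + 17, and check whether it is a (positive or negative) perfect cube.
Check small values of y:
  y = 0: RHS = 17 is not a perfect cube.
  y = 1: RHS = 36 is not a perfect cube.
  y = -1: RHS = -2 is not a perfect cube.
  y = 2: RHS = 169 is not a perfect cube.
  y = -2: RHS = -135 is not a perfect cube.
  y = 3: RHS = 530 is not a perfect cube.
  y = -3: RHS = -496 is not a perfect cube.
Continuing the search up to |y| = 40 finds no solutions either.
No (x, y) in the scanned range satisfies the equation.

No integer solutions with |y| ≤ 40.


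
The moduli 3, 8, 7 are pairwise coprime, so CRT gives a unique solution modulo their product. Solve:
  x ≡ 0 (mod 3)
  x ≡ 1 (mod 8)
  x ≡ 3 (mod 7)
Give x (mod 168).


Moduli 3, 8, 7 are pairwise coprime; by CRT there is a unique solution modulo M = 3 · 8 · 7 = 168.
Solve pairwise, accumulating the modulus:
  Start with x ≡ 0 (mod 3).
  Combine with x ≡ 1 (mod 8): since gcd(3, 8) = 1, we get a unique residue mod 24.
    Write x = 0 + 3·t and substitute into x ≡ 1 (mod 8): 3·t ≡ 1 − 0 = 1 (mod 8).
    The inverse of 3 mod 8 is 3 (since 3·3 = 9 = 1·8 + 1), so t ≡ 3·1 = 3 ≡ 3 (mod 8).
    Then x = 0 + 3·3 = 9, valid modulo lcm(3, 8) = 24: x ≡ 9 (mod 24).
  Combine with x ≡ 3 (mod 7): since gcd(24, 7) = 1, we get a unique residue mod 168.
    Write x = 9 + 24·t and substitute into x ≡ 3 (mod 7): 24·t ≡ 3 − 9 = -6 (mod 7).
    Reduce coefficients mod 7: 3·t ≡ 1 (mod 7).
    The inverse of 3 mod 7 is 5 (since 3·5 = 15 = 2·7 + 1), so t ≡ 5·1 = 5 ≡ 5 (mod 7).
    Then x = 9 + 24·5 = 129, valid modulo lcm(24, 7) = 168: x ≡ 129 (mod 168).
Verify: 129 mod 3 = 0 ✓, 129 mod 8 = 1 ✓, 129 mod 7 = 3 ✓.

x ≡ 129 (mod 168).


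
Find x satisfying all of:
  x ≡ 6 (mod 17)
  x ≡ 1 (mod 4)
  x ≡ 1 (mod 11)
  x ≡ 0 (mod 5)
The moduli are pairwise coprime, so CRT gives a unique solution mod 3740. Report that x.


Product of moduli M = 17 · 4 · 11 · 5 = 3740.
Merge one congruence at a time:
  Start: x ≡ 6 (mod 17).
  Combine with x ≡ 1 (mod 4); new modulus lcm = 68.
    Write x = 6 + 17·t and substitute into x ≡ 1 (mod 4): 17·t ≡ 1 − 6 = -5 (mod 4).
    Reduce coefficients mod 4: 1·t ≡ 3 (mod 4).
    So t ≡ 3 (mod 4).
    Then x = 6 + 17·3 = 57, valid modulo lcm(17, 4) = 68: x ≡ 57 (mod 68).
  Combine with x ≡ 1 (mod 11); new modulus lcm = 748.
    Write x = 57 + 68·t and substitute into x ≡ 1 (mod 11): 68·t ≡ 1 − 57 = -56 (mod 11).
    Reduce coefficients mod 11: 2·t ≡ 10 (mod 11).
    The inverse of 2 mod 11 is 6 (since 2·6 = 12 = 1·11 + 1), so t ≡ 6·10 = 60 ≡ 5 (mod 11).
    Then x = 57 + 68·5 = 397, valid modulo lcm(68, 11) = 748: x ≡ 397 (mod 748).
  Combine with x ≡ 0 (mod 5); new modulus lcm = 3740.
    Write x = 397 + 748·t and substitute into x ≡ 0 (mod 5): 748·t ≡ 0 − 397 = -397 (mod 5).
    Reduce coefficients mod 5: 3·t ≡ 3 (mod 5).
    The inverse of 3 mod 5 is 2 (since 3·2 = 6 = 1·5 + 1), so t ≡ 2·3 = 6 ≡ 1 (mod 5).
    Then x = 397 + 748·1 = 1145, valid modulo lcm(748, 5) = 3740: x ≡ 1145 (mod 3740).
Verify against each original: 1145 mod 17 = 6, 1145 mod 4 = 1, 1145 mod 11 = 1, 1145 mod 5 = 0.

x ≡ 1145 (mod 3740).


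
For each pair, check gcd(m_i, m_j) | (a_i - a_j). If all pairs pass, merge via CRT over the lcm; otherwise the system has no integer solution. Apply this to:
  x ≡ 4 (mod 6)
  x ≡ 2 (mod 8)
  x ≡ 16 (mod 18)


Moduli 6, 8, 18 are not pairwise coprime, so CRT works modulo lcm(m_i) when all pairwise compatibility conditions hold.
Pairwise compatibility: gcd(m_i, m_j) must divide a_i - a_j for every pair.
Merge one congruence at a time:
  Start: x ≡ 4 (mod 6).
  Combine with x ≡ 2 (mod 8): gcd(6, 8) = 2; 2 - 4 = -2, which IS divisible by 2, so compatible.
    Write x = 4 + 6·t and substitute into x ≡ 2 (mod 8): 6·t ≡ 2 − 4 = -2 (mod 8).
    Divide the congruence (and modulus) by g = 2: 3·t ≡ -1 (mod 4).
    Reduce coefficients mod 4: 3·t ≡ 3 (mod 4).
    The inverse of 3 mod 4 is 3 (since 3·3 = 9 = 2·4 + 1), so t ≡ 3·3 = 9 ≡ 1 (mod 4).
    Then x = 4 + 6·1 = 10, valid modulo lcm(6, 8) = 24: x ≡ 10 (mod 24).
  Combine with x ≡ 16 (mod 18): gcd(24, 18) = 6; 16 - 10 = 6, which IS divisible by 6, so compatible.
    Write x = 10 + 24·t and substitute into x ≡ 16 (mod 18): 24·t ≡ 16 − 10 = 6 (mod 18).
    Divide the congruence (and modulus) by g = 6: 4·t ≡ 1 (mod 3).
    Reduce coefficients mod 3: 1·t ≡ 1 (mod 3).
    So t ≡ 1 (mod 3).
    Then x = 10 + 24·1 = 34, valid modulo lcm(24, 18) = 72: x ≡ 34 (mod 72).
Verify: 34 mod 6 = 4, 34 mod 8 = 2, 34 mod 18 = 16.

x ≡ 34 (mod 72).


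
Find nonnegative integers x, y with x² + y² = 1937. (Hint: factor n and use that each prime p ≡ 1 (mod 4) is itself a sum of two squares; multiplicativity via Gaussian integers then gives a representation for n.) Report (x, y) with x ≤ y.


Step 1: Factor n = 1937 = 13 · 149.
Step 2: Check the mod-4 condition on each prime factor: 13 ≡ 1 (mod 4), exponent 1; 149 ≡ 1 (mod 4), exponent 1.
All primes ≡ 3 (mod 4) appear to even exponent (or don't appear), so by the two-squares theorem n IS expressible as a sum of two squares.
Step 3: Build a representation. Here n = 13 · 149 is a product of primes ≡ 1 (mod 4). Each prime p ≡ 1 (mod 4) is itself a sum of two squares; find a² by testing p − a² for a perfect square:
  13: 13 − 1² = 12, 13 − 2² = 9 = 3² ⇒ 13 = 2² + 3².
  149: 149 − 1² = 148, 149 − 2² = 145, 149 − 3² = 140, 149 − 4² = 133, 149 − 5² = 124, 149 − 6² = 113, 149 − 7² = 100 = 10² ⇒ 149 = 7² + 10².
  Combine using the Brahmagupta–Fibonacci identity (a² + b²)(c² + d²) = (ac − bd)² + (ad + bc)² = (ac + bd)² + (ad − bc)²:
  13 · 149 = 1937: from (2² + 3²)(7² + 10²), take (2·7 − 3·10, 2·10 + 3·7) = (14 − 30, 20 + 21) = (-16, 41); dropping signs (only squares matter) gives (16, 41); check 16² + 41² = 256 + 1681 = 1937 ✓.
Step 4: Order so x ≤ y and verify: 16² + 41² = 256 + 1681 = 1937 = n. ✓

n = 1937 = 16² + 41² (one valid representation with x ≤ y).


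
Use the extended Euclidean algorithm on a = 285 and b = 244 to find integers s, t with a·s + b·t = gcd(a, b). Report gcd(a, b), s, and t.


Euclidean algorithm on (285, 244) — divide until remainder is 0:
  285 = 1 · 244 + 41
  244 = 5 · 41 + 39
  41 = 1 · 39 + 2
  39 = 19 · 2 + 1
  2 = 2 · 1 + 0
gcd(285, 244) = 1.
Track Bezout coefficients alongside the remainders: start with r₀ = 285 = a·1 + b·0 (s = 1, t = 0) and r₁ = 244 = a·0 + b·1 (s = 0, t = 1); each new remainder r_{k+1} = r_{k-1} − q_k·r_k inherits s_{k+1} = s_{k-1} − q_k·s_k, t_{k+1} = t_{k-1} − q_k·t_k, so r_k = a·s_k + b·t_k at every step:
  q = 1: r = 41, s = 1 − 1·0 = 1, t = 0 − 1·1 = -1  (check: 285·1 + 244·(-1) = 41)
  q = 5: r = 39, s = 0 − 5·1 = -5, t = 1 − 5·(-1) = 6  (check: 285·(-5) + 244·6 = 39)
  q = 1: r = 2, s = 1 − 1·(-5) = 6, t = -1 − 1·6 = -7  (check: 285·6 + 244·(-7) = 2)
  q = 19: r = 1, s = -5 − 19·6 = -119, t = 6 − 19·(-7) = 139  (check: 285·(-119) + 244·139 = 1)
The row with r = 1 (the gcd) gives the Bezout coefficients s = -119, t = 139.
Result: 285 · (-119) + 244 · (139) = 1.

gcd(285, 244) = 1; s = -119, t = 139 (check: 285·(-119) + 244·139 = 1).


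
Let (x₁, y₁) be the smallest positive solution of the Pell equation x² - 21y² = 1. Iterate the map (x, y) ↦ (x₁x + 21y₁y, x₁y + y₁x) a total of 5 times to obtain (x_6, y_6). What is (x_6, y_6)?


Step 1: Find the fundamental solution (x₁, y₁) of x² - 21y² = 1.
  Expand √21 as a continued fraction. a₀ = ⌊√21⌋ = 4; iterate m_{k+1} = d_k·a_k − m_k, d_{k+1} = (21 − m_{k+1}²)/d_k, a_{k+1} = ⌊(a₀ + m_{k+1})/d_{k+1}⌋ (starting m₀ = 0, d₀ = 1), with convergents p_k = a_k·p_{k-1} + p_{k-2}, q_k = a_k·q_{k-1} + q_{k-2} (p₋₁ = 1, q₋₁ = 0):
  k = 0: a₀ = 4; p₀/q₀ = 4/1; p₀² − 21·q₀² = 16 − 21 = -5.
  k = 1: m = 4, d = 5, a = ⌊(4 + 4)/5⌋ = 1; p/q = (1·4 + 1)/(1·1 + 0) = 5/1; p² − 21·q² = 25 − 21 = 4.
  k = 2: m = 1, d = 4, a = ⌊(4 + 1)/4⌋ = 1; p/q = (1·5 + 4)/(1·1 + 1) = 9/2; p² − 21·q² = 81 − 84 = -3.
  k = 3: m = 3, d = 3, a = ⌊(4 + 3)/3⌋ = 2; p/q = (2·9 + 5)/(2·2 + 1) = 23/5; p² − 21·q² = 529 − 525 = 4.
  k = 4: m = 3, d = 4, a = ⌊(4 + 3)/4⌋ = 1; p/q = (1·23 + 9)/(1·5 + 2) = 32/7; p² − 21·q² = 1024 − 1029 = -5.
  k = 5: m = 1, d = 5, a = ⌊(4 + 1)/5⌋ = 1; p/q = (1·32 + 23)/(1·7 + 5) = 55/12; p² − 21·q² = 3025 − 3024 = 1.
  The first convergent with p² − 21·q² = 1 gives the fundamental solution (x₁, y₁) = (55, 12).
Step 2: Apply the recurrence (x_{n+1}, y_{n+1}) = (x₁x_n + 21y₁y_n, x₁y_n + y₁x_n) repeatedly.
  From (x_1, y_1) = (55, 12): x_2 = 55·55 + 21·12·12 = 6049; y_2 = 55·12 + 12·55 = 1320.
  From (x_2, y_2) = (6049, 1320): x_3 = 55·6049 + 21·12·1320 = 665335; y_3 = 55·1320 + 12·6049 = 145188.
  From (x_3, y_3) = (665335, 145188): x_4 = 55·665335 + 21·12·145188 = 73180801; y_4 = 55·145188 + 12·665335 = 15969360.
  From (x_4, y_4) = (73180801, 15969360): x_5 = 55·73180801 + 21·12·15969360 = 8049222775; y_5 = 55·15969360 + 12·73180801 = 1756484412.
  From (x_5, y_5) = (8049222775, 1756484412): x_6 = 55·8049222775 + 21·12·1756484412 = 885341324449; y_6 = 55·1756484412 + 12·8049222775 = 193197315960.
Step 3: Verify x_6² - 21·y_6² = 783829260777109485153601 - 783829260777109485153600 = 1 (should be 1). ✓

(x_1, y_1) = (55, 12); (x_6, y_6) = (885341324449, 193197315960).


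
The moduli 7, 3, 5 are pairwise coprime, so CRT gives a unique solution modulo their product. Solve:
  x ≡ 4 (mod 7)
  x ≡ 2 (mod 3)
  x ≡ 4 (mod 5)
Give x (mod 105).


Moduli 7, 3, 5 are pairwise coprime; by CRT there is a unique solution modulo M = 7 · 3 · 5 = 105.
Solve pairwise, accumulating the modulus:
  Start with x ≡ 4 (mod 7).
  Combine with x ≡ 2 (mod 3): since gcd(7, 3) = 1, we get a unique residue mod 21.
    Write x = 4 + 7·t and substitute into x ≡ 2 (mod 3): 7·t ≡ 2 − 4 = -2 (mod 3).
    Reduce coefficients mod 3: 1·t ≡ 1 (mod 3).
    So t ≡ 1 (mod 3).
    Then x = 4 + 7·1 = 11, valid modulo lcm(7, 3) = 21: x ≡ 11 (mod 21).
  Combine with x ≡ 4 (mod 5): since gcd(21, 5) = 1, we get a unique residue mod 105.
    Write x = 11 + 21·t and substitute into x ≡ 4 (mod 5): 21·t ≡ 4 − 11 = -7 (mod 5).
    Reduce coefficients mod 5: 1·t ≡ 3 (mod 5).
    So t ≡ 3 (mod 5).
    Then x = 11 + 21·3 = 74, valid modulo lcm(21, 5) = 105: x ≡ 74 (mod 105).
Verify: 74 mod 7 = 4 ✓, 74 mod 3 = 2 ✓, 74 mod 5 = 4 ✓.

x ≡ 74 (mod 105).


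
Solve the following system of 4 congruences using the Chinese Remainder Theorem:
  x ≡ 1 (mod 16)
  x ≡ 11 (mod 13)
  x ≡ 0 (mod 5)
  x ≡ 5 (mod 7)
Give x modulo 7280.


Product of moduli M = 16 · 13 · 5 · 7 = 7280.
Merge one congruence at a time:
  Start: x ≡ 1 (mod 16).
  Combine with x ≡ 11 (mod 13); new modulus lcm = 208.
    Write x = 1 + 16·t and substitute into x ≡ 11 (mod 13): 16·t ≡ 11 − 1 = 10 (mod 13).
    Reduce coefficients mod 13: 3·t ≡ 10 (mod 13).
    The inverse of 3 mod 13 is 9 (since 3·9 = 27 = 2·13 + 1), so t ≡ 9·10 = 90 ≡ 12 (mod 13).
    Then x = 1 + 16·12 = 193, valid modulo lcm(16, 13) = 208: x ≡ 193 (mod 208).
  Combine with x ≡ 0 (mod 5); new modulus lcm = 1040.
    Write x = 193 + 208·t and substitute into x ≡ 0 (mod 5): 208·t ≡ 0 − 193 = -193 (mod 5).
    Reduce coefficients mod 5: 3·t ≡ 2 (mod 5).
    The inverse of 3 mod 5 is 2 (since 3·2 = 6 = 1·5 + 1), so t ≡ 2·2 = 4 ≡ 4 (mod 5).
    Then x = 193 + 208·4 = 1025, valid modulo lcm(208, 5) = 1040: x ≡ 1025 (mod 1040).
  Combine with x ≡ 5 (mod 7); new modulus lcm = 7280.
    Write x = 1025 + 1040·t and substitute into x ≡ 5 (mod 7): 1040·t ≡ 5 − 1025 = -1020 (mod 7).
    Reduce coefficients mod 7: 4·t ≡ 2 (mod 7).
    The inverse of 4 mod 7 is 2 (since 4·2 = 8 = 1·7 + 1), so t ≡ 2·2 = 4 ≡ 4 (mod 7).
    Then x = 1025 + 1040·4 = 5185, valid modulo lcm(1040, 7) = 7280: x ≡ 5185 (mod 7280).
Verify against each original: 5185 mod 16 = 1, 5185 mod 13 = 11, 5185 mod 5 = 0, 5185 mod 7 = 5.

x ≡ 5185 (mod 7280).


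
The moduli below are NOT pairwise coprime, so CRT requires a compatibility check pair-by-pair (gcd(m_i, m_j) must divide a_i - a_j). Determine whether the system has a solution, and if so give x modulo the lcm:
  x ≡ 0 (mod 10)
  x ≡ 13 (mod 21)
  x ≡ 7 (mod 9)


Moduli 10, 21, 9 are not pairwise coprime, so CRT works modulo lcm(m_i) when all pairwise compatibility conditions hold.
Pairwise compatibility: gcd(m_i, m_j) must divide a_i - a_j for every pair.
Merge one congruence at a time:
  Start: x ≡ 0 (mod 10).
  Combine with x ≡ 13 (mod 21): gcd(10, 21) = 1; 13 - 0 = 13, which IS divisible by 1, so compatible.
    Write x = 0 + 10·t and substitute into x ≡ 13 (mod 21): 10·t ≡ 13 − 0 = 13 (mod 21).
    The inverse of 10 mod 21 is 19 (since 10·19 = 190 = 9·21 + 1), so t ≡ 19·13 = 247 ≡ 16 (mod 21).
    Then x = 0 + 10·16 = 160, valid modulo lcm(10, 21) = 210: x ≡ 160 (mod 210).
  Combine with x ≡ 7 (mod 9): gcd(210, 9) = 3; 7 - 160 = -153, which IS divisible by 3, so compatible.
    Write x = 160 + 210·t and substitute into x ≡ 7 (mod 9): 210·t ≡ 7 − 160 = -153 (mod 9).
    Divide the congruence (and modulus) by g = 3: 70·t ≡ -51 (mod 3).
    Reduce coefficients mod 3: 1·t ≡ 0 (mod 3).
    So t ≡ 0 (mod 3).
    Then x = 160 + 210·0 = 160, valid modulo lcm(210, 9) = 630: x ≡ 160 (mod 630).
Verify: 160 mod 10 = 0, 160 mod 21 = 13, 160 mod 9 = 7.

x ≡ 160 (mod 630).


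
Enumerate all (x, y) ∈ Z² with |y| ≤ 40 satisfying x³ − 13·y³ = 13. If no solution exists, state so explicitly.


The equation is x³ - 13y³ = 13. For fixed y, x³ = 13·y³ + 13, so a solution requires the RHS to be a perfect cube.
Strategy: iterate y from -40 to 40, compute RHS = 13·y³ + 13, and check whether it is a (positive or negative) perfect cube.
Check small values of y:
  y = 0: RHS = 13 is not a perfect cube.
  y = 1: RHS = 26 is not a perfect cube.
  y = -1: RHS = 0 = (0)³ ⇒ x = 0 works.
  y = 2: RHS = 117 is not a perfect cube.
  y = -2: RHS = -91 is not a perfect cube.
  y = 3: RHS = 364 is not a perfect cube.
  y = -3: RHS = -338 is not a perfect cube.
Continuing the search up to |y| = 40 finds no further solutions beyond those listed.
Collected solutions: (0, -1).

Solutions (with |y| ≤ 40): (0, -1).


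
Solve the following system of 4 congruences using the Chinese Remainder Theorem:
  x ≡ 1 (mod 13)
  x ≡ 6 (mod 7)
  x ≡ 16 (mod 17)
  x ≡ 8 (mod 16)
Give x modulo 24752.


Product of moduli M = 13 · 7 · 17 · 16 = 24752.
Merge one congruence at a time:
  Start: x ≡ 1 (mod 13).
  Combine with x ≡ 6 (mod 7); new modulus lcm = 91.
    Write x = 1 + 13·t and substitute into x ≡ 6 (mod 7): 13·t ≡ 6 − 1 = 5 (mod 7).
    Reduce coefficients mod 7: 6·t ≡ 5 (mod 7).
    The inverse of 6 mod 7 is 6 (since 6·6 = 36 = 5·7 + 1), so t ≡ 6·5 = 30 ≡ 2 (mod 7).
    Then x = 1 + 13·2 = 27, valid modulo lcm(13, 7) = 91: x ≡ 27 (mod 91).
  Combine with x ≡ 16 (mod 17); new modulus lcm = 1547.
    Write x = 27 + 91·t and substitute into x ≡ 16 (mod 17): 91·t ≡ 16 − 27 = -11 (mod 17).
    Reduce coefficients mod 17: 6·t ≡ 6 (mod 17).
    The inverse of 6 mod 17 is 3 (since 6·3 = 18 = 1·17 + 1), so t ≡ 3·6 = 18 ≡ 1 (mod 17).
    Then x = 27 + 91·1 = 118, valid modulo lcm(91, 17) = 1547: x ≡ 118 (mod 1547).
  Combine with x ≡ 8 (mod 16); new modulus lcm = 24752.
    Write x = 118 + 1547·t and substitute into x ≡ 8 (mod 16): 1547·t ≡ 8 − 118 = -110 (mod 16).
    Reduce coefficients mod 16: 11·t ≡ 2 (mod 16).
    The inverse of 11 mod 16 is 3 (since 11·3 = 33 = 2·16 + 1), so t ≡ 3·2 = 6 ≡ 6 (mod 16).
    Then x = 118 + 1547·6 = 9400, valid modulo lcm(1547, 16) = 24752: x ≡ 9400 (mod 24752).
Verify against each original: 9400 mod 13 = 1, 9400 mod 7 = 6, 9400 mod 17 = 16, 9400 mod 16 = 8.

x ≡ 9400 (mod 24752).


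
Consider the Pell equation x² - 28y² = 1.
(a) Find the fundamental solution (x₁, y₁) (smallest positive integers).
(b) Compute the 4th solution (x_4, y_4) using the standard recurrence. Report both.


Step 1: Find the fundamental solution (x₁, y₁) of x² - 28y² = 1.
  Expand √28 as a continued fraction. a₀ = ⌊√28⌋ = 5; iterate m_{k+1} = d_k·a_k − m_k, d_{k+1} = (28 − m_{k+1}²)/d_k, a_{k+1} = ⌊(a₀ + m_{k+1})/d_{k+1}⌋ (starting m₀ = 0, d₀ = 1), with convergents p_k = a_k·p_{k-1} + p_{k-2}, q_k = a_k·q_{k-1} + q_{k-2} (p₋₁ = 1, q₋₁ = 0):
  k = 0: a₀ = 5; p₀/q₀ = 5/1; p₀² − 28·q₀² = 25 − 28 = -3.
  k = 1: m = 5, d = 3, a = ⌊(5 + 5)/3⌋ = 3; p/q = (3·5 + 1)/(3·1 + 0) = 16/3; p² − 28·q² = 256 − 252 = 4.
  k = 2: m = 4, d = 4, a = ⌊(5 + 4)/4⌋ = 2; p/q = (2·16 + 5)/(2·3 + 1) = 37/7; p² − 28·q² = 1369 − 1372 = -3.
  k = 3: m = 4, d = 3, a = ⌊(5 + 4)/3⌋ = 3; p/q = (3·37 + 16)/(3·7 + 3) = 127/24; p² − 28·q² = 16129 − 16128 = 1.
  The first convergent with p² − 28·q² = 1 gives the fundamental solution (x₁, y₁) = (127, 24).
Step 2: Apply the recurrence (x_{n+1}, y_{n+1}) = (x₁x_n + 28y₁y_n, x₁y_n + y₁x_n) repeatedly.
  From (x_1, y_1) = (127, 24): x_2 = 127·127 + 28·24·24 = 32257; y_2 = 127·24 + 24·127 = 6096.
  From (x_2, y_2) = (32257, 6096): x_3 = 127·32257 + 28·24·6096 = 8193151; y_3 = 127·6096 + 24·32257 = 1548360.
  From (x_3, y_3) = (8193151, 1548360): x_4 = 127·8193151 + 28·24·1548360 = 2081028097; y_4 = 127·1548360 + 24·8193151 = 393277344.
Step 3: Verify x_4² - 28·y_4² = 4330677940503441409 - 4330677940503441408 = 1 (should be 1). ✓

(x_1, y_1) = (127, 24); (x_4, y_4) = (2081028097, 393277344).


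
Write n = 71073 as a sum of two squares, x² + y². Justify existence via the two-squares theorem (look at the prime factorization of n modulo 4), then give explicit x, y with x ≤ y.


Step 1: Factor n = 71073 = 3^2 · 53 · 149.
Step 2: Check the mod-4 condition on each prime factor: 3 ≡ 3 (mod 4), exponent 2 (must be even); 53 ≡ 1 (mod 4), exponent 1; 149 ≡ 1 (mod 4), exponent 1.
All primes ≡ 3 (mod 4) appear to even exponent (or don't appear), so by the two-squares theorem n IS expressible as a sum of two squares.
Step 3: Build a representation. Group n = k² · m with k = 3 and m = 53 · 149 = 7897 (a product of primes ≡ 1 (mod 4)); a representation of m scales to one of n via (k·x)² + (k·y)² = k²(x² + y²). Each prime p ≡ 1 (mod 4) is itself a sum of two squares; find a² by testing p − a² for a perfect square:
  53: 53 − 1² = 52, 53 − 2² = 49 = 7² ⇒ 53 = 2² + 7².
  149: 149 − 1² = 148, 149 − 2² = 145, 149 − 3² = 140, 149 − 4² = 133, 149 − 5² = 124, 149 − 6² = 113, 149 − 7² = 100 = 10² ⇒ 149 = 7² + 10².
  Combine using the Brahmagupta–Fibonacci identity (a² + b²)(c² + d²) = (ac − bd)² + (ad + bc)² = (ac + bd)² + (ad − bc)²:
  53 · 149 = 7897: from (2² + 7²)(7² + 10²), take (2·7 − 7·10, 2·10 + 7·7) = (14 − 70, 20 + 49) = (-56, 69); dropping signs (only squares matter) gives (56, 69); check 56² + 69² = 3136 + 4761 = 7897 ✓.
  Scale by k = 3: (3·56, 3·69) = (168, 207).
Step 4: Order so x ≤ y and verify: 168² + 207² = 28224 + 42849 = 71073 = n. ✓

n = 71073 = 168² + 207² (one valid representation with x ≤ y).


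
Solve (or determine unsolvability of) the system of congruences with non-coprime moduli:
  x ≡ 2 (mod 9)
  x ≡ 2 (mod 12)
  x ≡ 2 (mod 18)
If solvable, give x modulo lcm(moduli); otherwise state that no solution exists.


Moduli 9, 12, 18 are not pairwise coprime, so CRT works modulo lcm(m_i) when all pairwise compatibility conditions hold.
Pairwise compatibility: gcd(m_i, m_j) must divide a_i - a_j for every pair.
Merge one congruence at a time:
  Start: x ≡ 2 (mod 9).
  Combine with x ≡ 2 (mod 12): gcd(9, 12) = 3; 2 - 2 = 0, which IS divisible by 3, so compatible.
    Write x = 2 + 9·t and substitute into x ≡ 2 (mod 12): 9·t ≡ 2 − 2 = 0 (mod 12).
    Divide the congruence (and modulus) by g = 3: 3·t ≡ 0 (mod 4).
    The inverse of 3 mod 4 is 3 (since 3·3 = 9 = 2·4 + 1), so t ≡ 3·0 = 0 ≡ 0 (mod 4).
    Then x = 2 + 9·0 = 2, valid modulo lcm(9, 12) = 36: x ≡ 2 (mod 36).
  Combine with x ≡ 2 (mod 18): gcd(36, 18) = 18; 2 - 2 = 0, which IS divisible by 18, so compatible.
    Write x = 2 + 36·t and substitute into x ≡ 2 (mod 18): 36·t ≡ 2 − 2 = 0 (mod 18).
    Divide the congruence (and modulus) by g = 18: 2·t ≡ 0 (mod 1).
    Modulo 1 every t works; take t = 0.
    Then x = 2 + 36·0 = 2, valid modulo lcm(36, 18) = 36: x ≡ 2 (mod 36).
Verify: 2 mod 9 = 2, 2 mod 12 = 2, 2 mod 18 = 2.

x ≡ 2 (mod 36).


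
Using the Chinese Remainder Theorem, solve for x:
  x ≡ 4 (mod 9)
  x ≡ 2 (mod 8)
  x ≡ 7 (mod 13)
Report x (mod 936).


Moduli 9, 8, 13 are pairwise coprime; by CRT there is a unique solution modulo M = 9 · 8 · 13 = 936.
Solve pairwise, accumulating the modulus:
  Start with x ≡ 4 (mod 9).
  Combine with x ≡ 2 (mod 8): since gcd(9, 8) = 1, we get a unique residue mod 72.
    Write x = 4 + 9·t and substitute into x ≡ 2 (mod 8): 9·t ≡ 2 − 4 = -2 (mod 8).
    Reduce coefficients mod 8: 1·t ≡ 6 (mod 8).
    So t ≡ 6 (mod 8).
    Then x = 4 + 9·6 = 58, valid modulo lcm(9, 8) = 72: x ≡ 58 (mod 72).
  Combine with x ≡ 7 (mod 13): since gcd(72, 13) = 1, we get a unique residue mod 936.
    Write x = 58 + 72·t and substitute into x ≡ 7 (mod 13): 72·t ≡ 7 − 58 = -51 (mod 13).
    Reduce coefficients mod 13: 7·t ≡ 1 (mod 13).
    The inverse of 7 mod 13 is 2 (since 7·2 = 14 = 1·13 + 1), so t ≡ 2·1 = 2 ≡ 2 (mod 13).
    Then x = 58 + 72·2 = 202, valid modulo lcm(72, 13) = 936: x ≡ 202 (mod 936).
Verify: 202 mod 9 = 4 ✓, 202 mod 8 = 2 ✓, 202 mod 13 = 7 ✓.

x ≡ 202 (mod 936).


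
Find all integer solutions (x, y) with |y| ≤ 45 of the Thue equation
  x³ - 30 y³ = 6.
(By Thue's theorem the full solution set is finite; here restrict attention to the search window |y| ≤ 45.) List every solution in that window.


The equation is x³ - 30y³ = 6. For fixed y, x³ = 30·y³ + 6, so a solution requires the RHS to be a perfect cube.
Strategy: iterate y from -45 to 45, compute RHS = 30·y³ + 6, and check whether it is a (positive or negative) perfect cube.
Check small values of y:
  y = 0: RHS = 6 is not a perfect cube.
  y = 1: RHS = 36 is not a perfect cube.
  y = -1: RHS = -24 is not a perfect cube.
  y = 2: RHS = 246 is not a perfect cube.
  y = -2: RHS = -234 is not a perfect cube.
  y = 3: RHS = 816 is not a perfect cube.
  y = -3: RHS = -804 is not a perfect cube.
Continuing the search up to |y| = 45 finds no solutions either.
No (x, y) in the scanned range satisfies the equation.

No integer solutions with |y| ≤ 45.


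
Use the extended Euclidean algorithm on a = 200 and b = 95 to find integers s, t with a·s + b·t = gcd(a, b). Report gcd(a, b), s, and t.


Euclidean algorithm on (200, 95) — divide until remainder is 0:
  200 = 2 · 95 + 10
  95 = 9 · 10 + 5
  10 = 2 · 5 + 0
gcd(200, 95) = 5.
Track Bezout coefficients alongside the remainders: start with r₀ = 200 = a·1 + b·0 (s = 1, t = 0) and r₁ = 95 = a·0 + b·1 (s = 0, t = 1); each new remainder r_{k+1} = r_{k-1} − q_k·r_k inherits s_{k+1} = s_{k-1} − q_k·s_k, t_{k+1} = t_{k-1} − q_k·t_k, so r_k = a·s_k + b·t_k at every step:
  q = 2: r = 10, s = 1 − 2·0 = 1, t = 0 − 2·1 = -2  (check: 200·1 + 95·(-2) = 10)
  q = 9: r = 5, s = 0 − 9·1 = -9, t = 1 − 9·(-2) = 19  (check: 200·(-9) + 95·19 = 5)
The row with r = 5 (the gcd) gives the Bezout coefficients s = -9, t = 19.
Result: 200 · (-9) + 95 · (19) = 5.

gcd(200, 95) = 5; s = -9, t = 19 (check: 200·(-9) + 95·19 = 5).


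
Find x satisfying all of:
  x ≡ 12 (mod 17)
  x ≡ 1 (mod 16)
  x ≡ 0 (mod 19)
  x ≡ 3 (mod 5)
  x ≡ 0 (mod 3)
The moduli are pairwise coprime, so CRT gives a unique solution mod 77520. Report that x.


Product of moduli M = 17 · 16 · 19 · 5 · 3 = 77520.
Merge one congruence at a time:
  Start: x ≡ 12 (mod 17).
  Combine with x ≡ 1 (mod 16); new modulus lcm = 272.
    Write x = 12 + 17·t and substitute into x ≡ 1 (mod 16): 17·t ≡ 1 − 12 = -11 (mod 16).
    Reduce coefficients mod 16: 1·t ≡ 5 (mod 16).
    So t ≡ 5 (mod 16).
    Then x = 12 + 17·5 = 97, valid modulo lcm(17, 16) = 272: x ≡ 97 (mod 272).
  Combine with x ≡ 0 (mod 19); new modulus lcm = 5168.
    Write x = 97 + 272·t and substitute into x ≡ 0 (mod 19): 272·t ≡ 0 − 97 = -97 (mod 19).
    Reduce coefficients mod 19: 6·t ≡ 17 (mod 19).
    The inverse of 6 mod 19 is 16 (since 6·16 = 96 = 5·19 + 1), so t ≡ 16·17 = 272 ≡ 6 (mod 19).
    Then x = 97 + 272·6 = 1729, valid modulo lcm(272, 19) = 5168: x ≡ 1729 (mod 5168).
  Combine with x ≡ 3 (mod 5); new modulus lcm = 25840.
    Write x = 1729 + 5168·t and substitute into x ≡ 3 (mod 5): 5168·t ≡ 3 − 1729 = -1726 (mod 5).
    Reduce coefficients mod 5: 3·t ≡ 4 (mod 5).
    The inverse of 3 mod 5 is 2 (since 3·2 = 6 = 1·5 + 1), so t ≡ 2·4 = 8 ≡ 3 (mod 5).
    Then x = 1729 + 5168·3 = 17233, valid modulo lcm(5168, 5) = 25840: x ≡ 17233 (mod 25840).
  Combine with x ≡ 0 (mod 3); new modulus lcm = 77520.
    Write x = 17233 + 25840·t and substitute into x ≡ 0 (mod 3): 25840·t ≡ 0 − 17233 = -17233 (mod 3).
    Reduce coefficients mod 3: 1·t ≡ 2 (mod 3).
    So t ≡ 2 (mod 3).
    Then x = 17233 + 25840·2 = 68913, valid modulo lcm(25840, 3) = 77520: x ≡ 68913 (mod 77520).
Verify against each original: 68913 mod 17 = 12, 68913 mod 16 = 1, 68913 mod 19 = 0, 68913 mod 5 = 3, 68913 mod 3 = 0.

x ≡ 68913 (mod 77520).


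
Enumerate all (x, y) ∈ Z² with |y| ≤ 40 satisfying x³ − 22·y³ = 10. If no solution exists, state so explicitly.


The equation is x³ - 22y³ = 10. For fixed y, x³ = 22·y³ + 10, so a solution requires the RHS to be a perfect cube.
Strategy: iterate y from -40 to 40, compute RHS = 22·y³ + 10, and check whether it is a (positive or negative) perfect cube.
Check small values of y:
  y = 0: RHS = 10 is not a perfect cube.
  y = 1: RHS = 32 is not a perfect cube.
  y = -1: RHS = -12 is not a perfect cube.
  y = 2: RHS = 186 is not a perfect cube.
  y = -2: RHS = -166 is not a perfect cube.
  y = 3: RHS = 604 is not a perfect cube.
  y = -3: RHS = -584 is not a perfect cube.
Continuing the search up to |y| = 40 finds no solutions either.
No (x, y) in the scanned range satisfies the equation.

No integer solutions with |y| ≤ 40.


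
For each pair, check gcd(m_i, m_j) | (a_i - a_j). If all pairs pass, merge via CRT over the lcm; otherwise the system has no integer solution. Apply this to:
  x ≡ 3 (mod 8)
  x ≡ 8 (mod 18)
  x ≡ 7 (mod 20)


Moduli 8, 18, 20 are not pairwise coprime, so CRT works modulo lcm(m_i) when all pairwise compatibility conditions hold.
Pairwise compatibility: gcd(m_i, m_j) must divide a_i - a_j for every pair.
Merge one congruence at a time:
  Start: x ≡ 3 (mod 8).
  Combine with x ≡ 8 (mod 18): gcd(8, 18) = 2, and 8 - 3 = 5 is NOT divisible by 2.
    ⇒ system is inconsistent (no integer solution).

No solution (the system is inconsistent).


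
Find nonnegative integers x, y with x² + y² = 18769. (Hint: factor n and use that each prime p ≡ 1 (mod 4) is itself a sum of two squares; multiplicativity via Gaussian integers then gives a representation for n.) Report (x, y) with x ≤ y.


Step 1: Factor n = 18769 = 137^2.
Step 2: Check the mod-4 condition on each prime factor: 137 ≡ 1 (mod 4), exponent 2.
All primes ≡ 3 (mod 4) appear to even exponent (or don't appear), so by the two-squares theorem n IS expressible as a sum of two squares.
Step 3: Build a representation. Here n = 137 · 137 is a product of primes ≡ 1 (mod 4). Each prime p ≡ 1 (mod 4) is itself a sum of two squares; find a² by testing p − a² for a perfect square:
  137: 137 − 1² = 136, 137 − 2² = 133, 137 − 3² = 128, 137 − 4² = 121 = 11² ⇒ 137 = 4² + 11².
  Combine using the Brahmagupta–Fibonacci identity (a² + b²)(c² + d²) = (ac − bd)² + (ad + bc)² = (ac + bd)² + (ad − bc)²:
  137 · 137 = 18769: from (4² + 11²)(4² + 11²), take (4·4 − 11·11, 4·11 + 11·4) = (16 − 121, 44 + 44) = (-105, 88); dropping signs (only squares matter) gives (105, 88); check 105² + 88² = 11025 + 7744 = 18769 ✓.
Step 4: Order so x ≤ y and verify: 88² + 105² = 7744 + 11025 = 18769 = n. ✓

n = 18769 = 88² + 105² (one valid representation with x ≤ y).


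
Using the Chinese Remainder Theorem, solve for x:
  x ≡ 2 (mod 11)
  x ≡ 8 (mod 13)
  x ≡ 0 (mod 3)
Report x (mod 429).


Moduli 11, 13, 3 are pairwise coprime; by CRT there is a unique solution modulo M = 11 · 13 · 3 = 429.
Solve pairwise, accumulating the modulus:
  Start with x ≡ 2 (mod 11).
  Combine with x ≡ 8 (mod 13): since gcd(11, 13) = 1, we get a unique residue mod 143.
    Write x = 2 + 11·t and substitute into x ≡ 8 (mod 13): 11·t ≡ 8 − 2 = 6 (mod 13).
    The inverse of 11 mod 13 is 6 (since 11·6 = 66 = 5·13 + 1), so t ≡ 6·6 = 36 ≡ 10 (mod 13).
    Then x = 2 + 11·10 = 112, valid modulo lcm(11, 13) = 143: x ≡ 112 (mod 143).
  Combine with x ≡ 0 (mod 3): since gcd(143, 3) = 1, we get a unique residue mod 429.
    Write x = 112 + 143·t and substitute into x ≡ 0 (mod 3): 143·t ≡ 0 − 112 = -112 (mod 3).
    Reduce coefficients mod 3: 2·t ≡ 2 (mod 3).
    The inverse of 2 mod 3 is 2 (since 2·2 = 4 = 1·3 + 1), so t ≡ 2·2 = 4 ≡ 1 (mod 3).
    Then x = 112 + 143·1 = 255, valid modulo lcm(143, 3) = 429: x ≡ 255 (mod 429).
Verify: 255 mod 11 = 2 ✓, 255 mod 13 = 8 ✓, 255 mod 3 = 0 ✓.

x ≡ 255 (mod 429).


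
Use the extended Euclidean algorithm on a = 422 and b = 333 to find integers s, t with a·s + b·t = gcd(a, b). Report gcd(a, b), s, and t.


Euclidean algorithm on (422, 333) — divide until remainder is 0:
  422 = 1 · 333 + 89
  333 = 3 · 89 + 66
  89 = 1 · 66 + 23
  66 = 2 · 23 + 20
  23 = 1 · 20 + 3
  20 = 6 · 3 + 2
  3 = 1 · 2 + 1
  2 = 2 · 1 + 0
gcd(422, 333) = 1.
Track Bezout coefficients alongside the remainders: start with r₀ = 422 = a·1 + b·0 (s = 1, t = 0) and r₁ = 333 = a·0 + b·1 (s = 0, t = 1); each new remainder r_{k+1} = r_{k-1} − q_k·r_k inherits s_{k+1} = s_{k-1} − q_k·s_k, t_{k+1} = t_{k-1} − q_k·t_k, so r_k = a·s_k + b·t_k at every step:
  q = 1: r = 89, s = 1 − 1·0 = 1, t = 0 − 1·1 = -1  (check: 422·1 + 333·(-1) = 89)
  q = 3: r = 66, s = 0 − 3·1 = -3, t = 1 − 3·(-1) = 4  (check: 422·(-3) + 333·4 = 66)
  q = 1: r = 23, s = 1 − 1·(-3) = 4, t = -1 − 1·4 = -5  (check: 422·4 + 333·(-5) = 23)
  q = 2: r = 20, s = -3 − 2·4 = -11, t = 4 − 2·(-5) = 14  (check: 422·(-11) + 333·14 = 20)
  q = 1: r = 3, s = 4 − 1·(-11) = 15, t = -5 − 1·14 = -19  (check: 422·15 + 333·(-19) = 3)
  q = 6: r = 2, s = -11 − 6·15 = -101, t = 14 − 6·(-19) = 128  (check: 422·(-101) + 333·128 = 2)
  q = 1: r = 1, s = 15 − 1·(-101) = 116, t = -19 − 1·128 = -147  (check: 422·116 + 333·(-147) = 1)
The row with r = 1 (the gcd) gives the Bezout coefficients s = 116, t = -147.
Result: 422 · (116) + 333 · (-147) = 1.

gcd(422, 333) = 1; s = 116, t = -147 (check: 422·116 + 333·(-147) = 1).


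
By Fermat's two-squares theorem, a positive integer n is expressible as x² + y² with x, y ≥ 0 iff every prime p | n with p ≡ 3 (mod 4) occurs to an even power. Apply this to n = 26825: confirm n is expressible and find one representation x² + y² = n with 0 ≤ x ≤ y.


Step 1: Factor n = 26825 = 5^2 · 29 · 37.
Step 2: Check the mod-4 condition on each prime factor: 5 ≡ 1 (mod 4), exponent 2; 29 ≡ 1 (mod 4), exponent 1; 37 ≡ 1 (mod 4), exponent 1.
All primes ≡ 3 (mod 4) appear to even exponent (or don't appear), so by the two-squares theorem n IS expressible as a sum of two squares.
Step 3: Build a representation. Group n = k² · m with k = 5 and m = 29 · 37 = 1073 (a product of primes ≡ 1 (mod 4)); a representation of m scales to one of n via (k·x)² + (k·y)² = k²(x² + y²). Each prime p ≡ 1 (mod 4) is itself a sum of two squares; find a² by testing p − a² for a perfect square:
  29: 29 − 1² = 28, 29 − 2² = 25 = 5² ⇒ 29 = 2² + 5².
  37: 37 − 1² = 36 = 6² ⇒ 37 = 1² + 6².
  Combine using the Brahmagupta–Fibonacci identity (a² + b²)(c² + d²) = (ac − bd)² + (ad + bc)² = (ac + bd)² + (ad − bc)²:
  29 · 37 = 1073: from (2² + 5²)(1² + 6²), take (2·1 − 5·6, 2·6 + 5·1) = (2 − 30, 12 + 5) = (-28, 17); dropping signs (only squares matter) gives (28, 17); check 28² + 17² = 784 + 289 = 1073 ✓.
  Scale by k = 5: (5·28, 5·17) = (140, 85).
Step 4: Order so x ≤ y and verify: 85² + 140² = 7225 + 19600 = 26825 = n. ✓

n = 26825 = 85² + 140² (one valid representation with x ≤ y).


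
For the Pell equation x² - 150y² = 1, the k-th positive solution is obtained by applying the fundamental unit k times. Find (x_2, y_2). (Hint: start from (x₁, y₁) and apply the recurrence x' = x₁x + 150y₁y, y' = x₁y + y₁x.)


Step 1: Find the fundamental solution (x₁, y₁) of x² - 150y² = 1.
  Expand √150 as a continued fraction. a₀ = ⌊√150⌋ = 12; iterate m_{k+1} = d_k·a_k − m_k, d_{k+1} = (150 − m_{k+1}²)/d_k, a_{k+1} = ⌊(a₀ + m_{k+1})/d_{k+1}⌋ (starting m₀ = 0, d₀ = 1), with convergents p_k = a_k·p_{k-1} + p_{k-2}, q_k = a_k·q_{k-1} + q_{k-2} (p₋₁ = 1, q₋₁ = 0):
  k = 0: a₀ = 12; p₀/q₀ = 12/1; p₀² − 150·q₀² = 144 − 150 = -6.
  k = 1: m = 12, d = 6, a = ⌊(12 + 12)/6⌋ = 4; p/q = (4·12 + 1)/(4·1 + 0) = 49/4; p² − 150·q² = 2401 − 2400 = 1.
  The first convergent with p² − 150·q² = 1 gives the fundamental solution (x₁, y₁) = (49, 4).
Step 2: Apply the recurrence (x_{n+1}, y_{n+1}) = (x₁x_n + 150y₁y_n, x₁y_n + y₁x_n) repeatedly.
  From (x_1, y_1) = (49, 4): x_2 = 49·49 + 150·4·4 = 4801; y_2 = 49·4 + 4·49 = 392.
Step 3: Verify x_2² - 150·y_2² = 23049601 - 23049600 = 1 (should be 1). ✓

(x_1, y_1) = (49, 4); (x_2, y_2) = (4801, 392).


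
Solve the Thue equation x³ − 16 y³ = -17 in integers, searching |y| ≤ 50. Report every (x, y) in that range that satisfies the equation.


The equation is x³ - 16y³ = -17. For fixed y, x³ = 16·y³ − 17, so a solution requires the RHS to be a perfect cube.
Strategy: iterate y from -50 to 50, compute RHS = 16·y³ − 17, and check whether it is a (positive or negative) perfect cube.
Check small values of y:
  y = 0: RHS = -17 is not a perfect cube.
  y = 1: RHS = -1 = (-1)³ ⇒ x = -1 works.
  y = -1: RHS = -33 is not a perfect cube.
  y = 2: RHS = 111 is not a perfect cube.
  y = -2: RHS = -145 is not a perfect cube.
  y = 3: RHS = 415 is not a perfect cube.
  y = -3: RHS = -449 is not a perfect cube.
Continuing the search up to |y| = 50 finds no further solutions beyond those listed.
Collected solutions: (-1, 1).

Solutions (with |y| ≤ 50): (-1, 1).


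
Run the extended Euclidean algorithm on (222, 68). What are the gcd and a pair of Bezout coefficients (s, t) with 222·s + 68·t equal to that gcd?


Euclidean algorithm on (222, 68) — divide until remainder is 0:
  222 = 3 · 68 + 18
  68 = 3 · 18 + 14
  18 = 1 · 14 + 4
  14 = 3 · 4 + 2
  4 = 2 · 2 + 0
gcd(222, 68) = 2.
Track Bezout coefficients alongside the remainders: start with r₀ = 222 = a·1 + b·0 (s = 1, t = 0) and r₁ = 68 = a·0 + b·1 (s = 0, t = 1); each new remainder r_{k+1} = r_{k-1} − q_k·r_k inherits s_{k+1} = s_{k-1} − q_k·s_k, t_{k+1} = t_{k-1} − q_k·t_k, so r_k = a·s_k + b·t_k at every step:
  q = 3: r = 18, s = 1 − 3·0 = 1, t = 0 − 3·1 = -3  (check: 222·1 + 68·(-3) = 18)
  q = 3: r = 14, s = 0 − 3·1 = -3, t = 1 − 3·(-3) = 10  (check: 222·(-3) + 68·10 = 14)
  q = 1: r = 4, s = 1 − 1·(-3) = 4, t = -3 − 1·10 = -13  (check: 222·4 + 68·(-13) = 4)
  q = 3: r = 2, s = -3 − 3·4 = -15, t = 10 − 3·(-13) = 49  (check: 222·(-15) + 68·49 = 2)
The row with r = 2 (the gcd) gives the Bezout coefficients s = -15, t = 49.
Result: 222 · (-15) + 68 · (49) = 2.

gcd(222, 68) = 2; s = -15, t = 49 (check: 222·(-15) + 68·49 = 2).


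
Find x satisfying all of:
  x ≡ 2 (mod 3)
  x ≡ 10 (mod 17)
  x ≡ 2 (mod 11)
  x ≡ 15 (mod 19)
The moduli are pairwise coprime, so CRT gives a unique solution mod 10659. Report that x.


Product of moduli M = 3 · 17 · 11 · 19 = 10659.
Merge one congruence at a time:
  Start: x ≡ 2 (mod 3).
  Combine with x ≡ 10 (mod 17); new modulus lcm = 51.
    Write x = 2 + 3·t and substitute into x ≡ 10 (mod 17): 3·t ≡ 10 − 2 = 8 (mod 17).
    The inverse of 3 mod 17 is 6 (since 3·6 = 18 = 1·17 + 1), so t ≡ 6·8 = 48 ≡ 14 (mod 17).
    Then x = 2 + 3·14 = 44, valid modulo lcm(3, 17) = 51: x ≡ 44 (mod 51).
  Combine with x ≡ 2 (mod 11); new modulus lcm = 561.
    Write x = 44 + 51·t and substitute into x ≡ 2 (mod 11): 51·t ≡ 2 − 44 = -42 (mod 11).
    Reduce coefficients mod 11: 7·t ≡ 2 (mod 11).
    The inverse of 7 mod 11 is 8 (since 7·8 = 56 = 5·11 + 1), so t ≡ 8·2 = 16 ≡ 5 (mod 11).
    Then x = 44 + 51·5 = 299, valid modulo lcm(51, 11) = 561: x ≡ 299 (mod 561).
  Combine with x ≡ 15 (mod 19); new modulus lcm = 10659.
    Write x = 299 + 561·t and substitute into x ≡ 15 (mod 19): 561·t ≡ 15 − 299 = -284 (mod 19).
    Reduce coefficients mod 19: 10·t ≡ 1 (mod 19).
    The inverse of 10 mod 19 is 2 (since 10·2 = 20 = 1·19 + 1), so t ≡ 2·1 = 2 ≡ 2 (mod 19).
    Then x = 299 + 561·2 = 1421, valid modulo lcm(561, 19) = 10659: x ≡ 1421 (mod 10659).
Verify against each original: 1421 mod 3 = 2, 1421 mod 17 = 10, 1421 mod 11 = 2, 1421 mod 19 = 15.

x ≡ 1421 (mod 10659).


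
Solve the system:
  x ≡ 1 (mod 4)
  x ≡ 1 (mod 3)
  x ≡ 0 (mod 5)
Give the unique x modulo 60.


Moduli 4, 3, 5 are pairwise coprime; by CRT there is a unique solution modulo M = 4 · 3 · 5 = 60.
Solve pairwise, accumulating the modulus:
  Start with x ≡ 1 (mod 4).
  Combine with x ≡ 1 (mod 3): since gcd(4, 3) = 1, we get a unique residue mod 12.
    Write x = 1 + 4·t and substitute into x ≡ 1 (mod 3): 4·t ≡ 1 − 1 = 0 (mod 3).
    Reduce coefficients mod 3: 1·t ≡ 0 (mod 3).
    So t ≡ 0 (mod 3).
    Then x = 1 + 4·0 = 1, valid modulo lcm(4, 3) = 12: x ≡ 1 (mod 12).
  Combine with x ≡ 0 (mod 5): since gcd(12, 5) = 1, we get a unique residue mod 60.
    Write x = 1 + 12·t and substitute into x ≡ 0 (mod 5): 12·t ≡ 0 − 1 = -1 (mod 5).
    Reduce coefficients mod 5: 2·t ≡ 4 (mod 5).
    The inverse of 2 mod 5 is 3 (since 2·3 = 6 = 1·5 + 1), so t ≡ 3·4 = 12 ≡ 2 (mod 5).
    Then x = 1 + 12·2 = 25, valid modulo lcm(12, 5) = 60: x ≡ 25 (mod 60).
Verify: 25 mod 4 = 1 ✓, 25 mod 3 = 1 ✓, 25 mod 5 = 0 ✓.

x ≡ 25 (mod 60).
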